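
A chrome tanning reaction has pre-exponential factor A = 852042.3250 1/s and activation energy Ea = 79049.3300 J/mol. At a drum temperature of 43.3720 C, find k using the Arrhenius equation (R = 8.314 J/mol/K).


T_K = T_C + 273.15 = 43.3720 + 273.15 = 316.5220 K
exponent = -Ea / (R * T_K) = -79049.3300 / (8.314 * 316.5220) = -30.0389
k = A * exp(exponent) = 852042.3250 * exp(-30.0389) = 7.6688e-08 1/s


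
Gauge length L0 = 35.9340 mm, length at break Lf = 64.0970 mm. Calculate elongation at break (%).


Formula: Elongation = (Lf - L0) / L0 * 100
Substituting: Elongation = (64.0970 - 35.9340) / 35.9340 * 100
Result: 78.3742 %


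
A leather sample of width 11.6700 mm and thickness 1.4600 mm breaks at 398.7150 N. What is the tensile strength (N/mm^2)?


Formula: TS = force / (width * thickness)
Substituting: TS = 398.7150 / (11.6700 * 1.4600)
Result: 23.4012 N/mm^2


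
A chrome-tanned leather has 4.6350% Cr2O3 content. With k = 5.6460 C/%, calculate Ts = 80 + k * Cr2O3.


Formula: Ts = 80 + k * Cr2O3
Substituting: Ts = 80 + 5.6460 * 4.6350
Result: 106.1692 C


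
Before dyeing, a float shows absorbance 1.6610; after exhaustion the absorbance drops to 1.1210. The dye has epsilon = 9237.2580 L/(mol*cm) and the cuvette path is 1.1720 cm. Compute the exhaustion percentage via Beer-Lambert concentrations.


c_initial = A_i / (epsilon * l) = 1.6610 / (9237.2580 * 1.1720) = 1.5343e-04 mol/L
c_final = A_f / (epsilon * l) = 1.1210 / (9237.2580 * 1.1720) = 1.0355e-04 mol/L
Exhaustion = (c_initial - c_final) / c_initial * 100 = (1.5343e-04 - 1.0355e-04) / 1.5343e-04 * 100 = 32.5105 %


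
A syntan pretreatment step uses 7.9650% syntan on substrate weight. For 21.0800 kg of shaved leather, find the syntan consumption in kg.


Formula: Syntan = substrate * pct / 100
Substituting: Syntan = 21.0800 * 7.9650 / 100
Result: 1.6790 kg


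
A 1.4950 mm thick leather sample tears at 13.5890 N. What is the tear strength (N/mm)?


Formula: Tear strength = force / thickness
Substituting: Tear strength = 13.5890 / 1.4950
Result: 9.0896 N/mm


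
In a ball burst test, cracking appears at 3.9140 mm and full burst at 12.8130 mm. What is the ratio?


Formula: Ratio = crack / burst
Substituting: Ratio = 3.9140 / 12.8130
Result: 0.3055


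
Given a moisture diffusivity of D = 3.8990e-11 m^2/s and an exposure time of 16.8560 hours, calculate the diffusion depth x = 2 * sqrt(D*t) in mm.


t = 16.8560 hr * 3600 = 60681.6000 s
D * t = 3.8990e-11 * 60681.6000 = 2.3660e-06
x = 2 * sqrt(D*t) = 2 * sqrt(2.3660e-06) = 0.00307635 m = 3.0763 mm


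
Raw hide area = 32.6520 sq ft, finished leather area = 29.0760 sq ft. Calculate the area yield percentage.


Formula: Yield = finished / raw * 100
Substituting: Yield = 29.0760 / 32.6520 * 100
Result: 89.0481 %


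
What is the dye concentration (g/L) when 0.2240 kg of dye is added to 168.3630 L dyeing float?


Formula: Conc = dye_mass(kg) / volume(L) * 1000
Substituting: Conc = 0.2240 / 168.3630 * 1000
Result: 1.3305 g/L


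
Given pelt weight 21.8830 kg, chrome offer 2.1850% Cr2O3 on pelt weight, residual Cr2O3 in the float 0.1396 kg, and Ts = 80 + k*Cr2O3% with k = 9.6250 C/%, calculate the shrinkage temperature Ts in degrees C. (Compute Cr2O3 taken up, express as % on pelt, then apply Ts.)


Offered = pelt * offer_pct / 100 = 21.8830 * 2.1850 / 100 = 0.4781 kg
Uptake = offered - residual = 0.4781 - 0.1396 = 0.3385 kg
Cr2O3% on pelt = uptake / pelt * 100 = 0.3385 / 21.8830 * 100 = 1.5471 %
Ts = 80 + k * Cr2O3% = 80 + 9.6250 * 1.5471 = 94.8905 C


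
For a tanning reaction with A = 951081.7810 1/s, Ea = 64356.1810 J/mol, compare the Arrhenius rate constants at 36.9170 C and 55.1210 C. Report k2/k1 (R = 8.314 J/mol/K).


T1 = 36.9170 + 273.15 = 310.0670 K; T2 = 55.1210 + 273.15 = 328.2710 K
k1 = A * exp(-Ea/(R*T1)) = 951081.7810 * exp(-64356.1810/(8.314*310.0670)) = 1.3684e-05 1/s
k2 = A * exp(-Ea/(R*T2)) = 951081.7810 * exp(-64356.1810/(8.314*328.2710)) = 5.4634e-05 1/s
k2/k1 = 5.4634e-05 / 1.3684e-05 = 3.9924


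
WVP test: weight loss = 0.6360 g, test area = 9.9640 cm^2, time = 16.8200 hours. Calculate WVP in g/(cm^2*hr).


Formula: WVP = loss / (area * time)
Substituting: WVP = 0.6360 / (9.9640 * 16.8200)
Result: 0.00379487 g/(cm^2*hr)


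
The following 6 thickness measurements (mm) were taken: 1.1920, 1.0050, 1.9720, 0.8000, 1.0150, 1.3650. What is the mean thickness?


Formula: Average = sum / n
Substituting: Average = 7.3490 / 6
Result: 1.2248 mm


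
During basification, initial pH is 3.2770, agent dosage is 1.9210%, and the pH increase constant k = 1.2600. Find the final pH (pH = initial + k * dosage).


Formula: pH_final = pH_initial + k * base_pct
Substituting: pH_final = 3.2770 + 1.2600 * 1.9210
Result: 5.6975


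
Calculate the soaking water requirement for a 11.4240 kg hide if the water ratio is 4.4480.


Formula: Water = hide_weight * ratio
Substituting: Water = 11.4240 * 4.4480
Result: 50.8140 kg


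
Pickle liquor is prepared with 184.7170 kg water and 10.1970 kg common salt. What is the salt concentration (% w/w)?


Formula: Conc = salt / (water + salt) * 100
Substituting: Conc = 10.1970 / (184.7170 + 10.1970) * 100
Result: 5.2315 %


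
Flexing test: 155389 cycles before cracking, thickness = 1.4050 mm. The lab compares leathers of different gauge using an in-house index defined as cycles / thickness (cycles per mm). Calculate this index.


Formula: Index = cycles / thickness
Substituting: Index = 155389 / 1.4050
Result: 110597.1530 cycles/mm


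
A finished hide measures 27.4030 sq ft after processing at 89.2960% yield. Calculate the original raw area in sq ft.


Formula: raw = finished * 100 / yield
Substituting: raw = 27.4030 * 100 / 89.2960
Result: 30.6878 sq ft


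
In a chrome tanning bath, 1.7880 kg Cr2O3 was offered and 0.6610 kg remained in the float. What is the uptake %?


Formula: Uptake = (offered - residual) / offered * 100
Substituting: Uptake = (1.7880 - 0.6610) / 1.7880 * 100
Result: 63.0313 %


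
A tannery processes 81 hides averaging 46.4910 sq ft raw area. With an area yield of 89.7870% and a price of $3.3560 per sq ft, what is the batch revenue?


Raw_total = N * avg_area = 81 * 46.4910 = 3765.7710 sq ft
Finished = Raw_total * yield / 100 = 3765.7710 * 89.7870 / 100 = 3381.1728 sq ft
Value = Finished * price = 3381.1728 * 3.3560 = 11347.2159 $


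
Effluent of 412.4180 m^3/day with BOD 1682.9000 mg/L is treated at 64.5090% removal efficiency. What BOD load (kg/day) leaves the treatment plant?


Load_in = volume * conc / 1000 = 412.4180 * 1682.9000 / 1000 = 694.0583 kg/day
Removed = Load_in * eff / 100 = 694.0583 * 64.5090 / 100 = 447.7300 kg/day
Load_out = Load_in - Removed = 694.0583 - 447.7300 = 246.3282 kg/day


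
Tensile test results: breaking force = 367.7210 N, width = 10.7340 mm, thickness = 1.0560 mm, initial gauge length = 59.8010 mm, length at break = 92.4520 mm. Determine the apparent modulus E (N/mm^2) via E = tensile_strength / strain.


TS = F / (w * t) = 367.7210 / (10.7340 * 1.0560) = 32.4409 N/mm^2
strain = (Lf - L0) / L0 = (92.4520 - 59.8010) / 59.8010 = 0.5460
E = TS / strain = 32.4409 / 0.5460 = 59.4162 N/mm^2


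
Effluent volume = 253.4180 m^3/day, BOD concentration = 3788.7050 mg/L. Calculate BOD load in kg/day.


Formula: BOD_load = volume * conc / 1000
Substituting: BOD_load = 253.4180 * 3788.7050 / 1000
Result: 960.1260 kg/day


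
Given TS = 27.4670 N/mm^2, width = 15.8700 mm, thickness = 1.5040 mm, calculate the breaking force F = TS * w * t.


Formula: F = TS * w * t
Substituting: F = 27.4670 * 15.8700 * 1.5040
Result: 655.5955 N


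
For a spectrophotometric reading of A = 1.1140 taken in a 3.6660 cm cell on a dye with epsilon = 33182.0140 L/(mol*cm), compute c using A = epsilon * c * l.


Formula: c = A / (epsilon * l)
Substituting: c = 1.1140 / (33182.0140 * 3.6660)
Result: 9.1578e-06 mol/L


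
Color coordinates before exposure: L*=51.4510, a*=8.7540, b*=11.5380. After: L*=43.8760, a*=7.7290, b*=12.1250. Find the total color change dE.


dL = -7.5750, da = -1.0250, db = 0.5870
dE = sqrt((-7.5750)^2 + (-1.0250)^2 + 0.5870^2) = 7.6665


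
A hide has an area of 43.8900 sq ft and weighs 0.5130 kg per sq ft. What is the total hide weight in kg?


Formula: Weight = area * weight_per_sqft
Substituting: Weight = 43.8900 * 0.5130
Result: 22.5156 kg


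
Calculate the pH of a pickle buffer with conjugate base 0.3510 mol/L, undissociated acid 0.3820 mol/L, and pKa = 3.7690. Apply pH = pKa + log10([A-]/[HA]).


ratio = [A-] / [HA] = 0.3510 / 0.3820 = 0.9188
log10(ratio) = -0.0367562
pH = pKa + log10(ratio) = 3.7690 - 0.0367562 = 3.7322


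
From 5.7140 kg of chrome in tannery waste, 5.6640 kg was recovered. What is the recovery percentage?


Formula: Recovery = recovered / input * 100
Substituting: Recovery = 5.6640 / 5.7140 * 100
Result: 99.1250 %


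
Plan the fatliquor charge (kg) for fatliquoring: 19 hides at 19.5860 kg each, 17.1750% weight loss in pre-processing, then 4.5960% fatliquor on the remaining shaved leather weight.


Total_raw = N * avg_wt = 19 * 19.5860 = 372.1340 kg
Substrate = Total_raw * (1 - loss/100) = 372.1340 * (1 - 17.1750/100) = 308.2200 kg
Fat = Substrate * pct / 100 = 308.2200 * 4.5960 / 100 = 14.1658 kg


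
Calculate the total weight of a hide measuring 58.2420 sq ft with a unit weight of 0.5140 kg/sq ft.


Formula: Weight = area * weight_per_sqft
Substituting: Weight = 58.2420 * 0.5140
Result: 29.9364 kg


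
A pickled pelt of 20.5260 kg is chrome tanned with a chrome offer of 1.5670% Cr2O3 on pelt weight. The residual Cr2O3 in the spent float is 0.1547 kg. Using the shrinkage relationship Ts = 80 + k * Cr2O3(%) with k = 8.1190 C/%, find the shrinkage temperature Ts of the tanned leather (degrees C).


Offered = pelt * offer_pct / 100 = 20.5260 * 1.5670 / 100 = 0.3216 kg
Uptake = offered - residual = 0.3216 - 0.1547 = 0.1669 kg
Cr2O3% on pelt = uptake / pelt * 100 = 0.1669 / 20.5260 * 100 = 0.8133 %
Ts = 80 + k * Cr2O3% = 80 + 8.1190 * 0.8133 = 86.6034 C


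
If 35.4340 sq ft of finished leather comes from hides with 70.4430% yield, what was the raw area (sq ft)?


Formula: raw = finished * 100 / yield
Substituting: raw = 35.4340 * 100 / 70.4430
Result: 50.3017 sq ft


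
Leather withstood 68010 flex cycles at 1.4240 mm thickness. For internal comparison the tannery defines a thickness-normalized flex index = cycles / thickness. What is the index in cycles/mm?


Formula: Index = cycles / thickness
Substituting: Index = 68010 / 1.4240
Result: 47759.8315 cycles/mm


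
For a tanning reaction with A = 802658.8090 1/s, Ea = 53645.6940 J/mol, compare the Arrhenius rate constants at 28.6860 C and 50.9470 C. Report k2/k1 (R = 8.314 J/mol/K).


T1 = 28.6860 + 273.15 = 301.8360 K; T2 = 50.9470 + 273.15 = 324.0970 K
k1 = A * exp(-Ea/(R*T1)) = 802658.8090 * exp(-53645.6940/(8.314*301.8360)) = 4.1732e-04 1/s
k2 = A * exp(-Ea/(R*T2)) = 802658.8090 * exp(-53645.6940/(8.314*324.0970)) = 0.00181198 1/s
k2/k1 = 0.00181198 / 4.1732e-04 = 4.3420


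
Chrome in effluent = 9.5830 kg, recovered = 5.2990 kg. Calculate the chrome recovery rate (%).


Formula: Recovery = recovered / input * 100
Substituting: Recovery = 5.2990 / 9.5830 * 100
Result: 55.2958 %


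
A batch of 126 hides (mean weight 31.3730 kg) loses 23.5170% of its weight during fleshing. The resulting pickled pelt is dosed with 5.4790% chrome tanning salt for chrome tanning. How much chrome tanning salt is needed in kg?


Total_raw = N * avg_wt = 126 * 31.3730 = 3952.9980 kg
Substrate = Total_raw * (1 - loss/100) = 3952.9980 * (1 - 23.5170/100) = 3023.3715 kg
Chrome = Substrate * pct / 100 = 3023.3715 * 5.4790 / 100 = 165.6505 kg


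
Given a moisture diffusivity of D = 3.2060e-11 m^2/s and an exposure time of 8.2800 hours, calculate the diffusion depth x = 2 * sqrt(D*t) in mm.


t = 8.2800 hr * 3600 = 29808.0000 s
D * t = 3.2060e-11 * 29808.0000 = 9.5564e-07
x = 2 * sqrt(D*t) = 2 * sqrt(9.5564e-07) = 0.00195514 m = 1.9551 mm


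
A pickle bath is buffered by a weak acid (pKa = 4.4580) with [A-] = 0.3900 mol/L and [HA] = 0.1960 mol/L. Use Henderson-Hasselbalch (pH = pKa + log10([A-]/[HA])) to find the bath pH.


ratio = [A-] / [HA] = 0.3900 / 0.1960 = 1.9898
log10(ratio) = 0.2988
pH = pKa + log10(ratio) = 4.4580 + 0.2988 = 4.7568


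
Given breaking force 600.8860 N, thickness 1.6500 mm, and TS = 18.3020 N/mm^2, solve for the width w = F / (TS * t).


Formula: w = F / (TS * t)
Substituting: w = 600.8860 / (18.3020 * 1.6500)
Result: 19.8980 mm


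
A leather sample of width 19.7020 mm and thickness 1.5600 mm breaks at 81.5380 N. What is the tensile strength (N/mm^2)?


Formula: TS = force / (width * thickness)
Substituting: TS = 81.5380 / (19.7020 * 1.5600)
Result: 2.6529 N/mm^2


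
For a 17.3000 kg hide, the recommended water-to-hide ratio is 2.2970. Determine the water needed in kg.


Formula: Water = hide_weight * ratio
Substituting: Water = 17.3000 * 2.2970
Result: 39.7381 kg


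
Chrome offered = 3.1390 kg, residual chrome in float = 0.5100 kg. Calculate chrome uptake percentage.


Formula: Uptake = (offered - residual) / offered * 100
Substituting: Uptake = (3.1390 - 0.5100) / 3.1390 * 100
Result: 83.7528 %


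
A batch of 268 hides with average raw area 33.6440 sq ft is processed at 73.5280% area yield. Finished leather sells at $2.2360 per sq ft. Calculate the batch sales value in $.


Raw_total = N * avg_area = 268 * 33.6440 = 9016.5920 sq ft
Finished = Raw_total * yield / 100 = 9016.5920 * 73.5280 / 100 = 6629.7198 sq ft
Value = Finished * price = 6629.7198 * 2.2360 = 14824.0534 $


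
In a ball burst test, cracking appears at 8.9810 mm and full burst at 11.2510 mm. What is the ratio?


Formula: Ratio = crack / burst
Substituting: Ratio = 8.9810 / 11.2510
Result: 0.7982


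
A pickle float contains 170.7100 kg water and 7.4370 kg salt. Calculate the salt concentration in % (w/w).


Formula: Conc = salt / (water + salt) * 100
Substituting: Conc = 7.4370 / (170.7100 + 7.4370) * 100
Result: 4.1746 %


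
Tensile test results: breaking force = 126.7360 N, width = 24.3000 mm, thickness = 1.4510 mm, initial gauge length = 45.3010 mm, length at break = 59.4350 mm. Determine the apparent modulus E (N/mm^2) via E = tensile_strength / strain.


TS = F / (w * t) = 126.7360 / (24.3000 * 1.4510) = 3.5944 N/mm^2
strain = (Lf - L0) / L0 = (59.4350 - 45.3010) / 45.3010 = 0.3120
E = TS / strain = 3.5944 / 0.3120 = 11.5204 N/mm^2


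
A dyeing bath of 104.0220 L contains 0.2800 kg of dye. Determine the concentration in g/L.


Formula: Conc = dye_mass(kg) / volume(L) * 1000
Substituting: Conc = 0.2800 / 104.0220 * 1000
Result: 2.6917 g/L


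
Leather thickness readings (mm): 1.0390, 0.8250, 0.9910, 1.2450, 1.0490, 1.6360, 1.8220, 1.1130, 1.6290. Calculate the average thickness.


Formula: Average = sum / n
Substituting: Average = 11.3490 / 9
Result: 1.2610 mm


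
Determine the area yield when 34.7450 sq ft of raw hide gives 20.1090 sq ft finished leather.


Formula: Yield = finished / raw * 100
Substituting: Yield = 20.1090 / 34.7450 * 100
Result: 57.8760 %


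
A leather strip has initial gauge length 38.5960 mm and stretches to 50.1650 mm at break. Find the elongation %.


Formula: Elongation = (Lf - L0) / L0 * 100
Substituting: Elongation = (50.1650 - 38.5960) / 38.5960 * 100
Result: 29.9746 %


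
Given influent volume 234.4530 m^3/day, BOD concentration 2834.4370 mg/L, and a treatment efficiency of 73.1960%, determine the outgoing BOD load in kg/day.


Load_in = volume * conc / 1000 = 234.4530 * 2834.4370 / 1000 = 664.5423 kg/day
Removed = Load_in * eff / 100 = 664.5423 * 73.1960 / 100 = 486.4184 kg/day
Load_out = Load_in - Removed = 664.5423 - 486.4184 = 178.1239 kg/day


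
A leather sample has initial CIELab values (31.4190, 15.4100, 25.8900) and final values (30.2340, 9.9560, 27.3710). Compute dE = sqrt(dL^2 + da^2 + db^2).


dL = -1.1850, da = -5.4540, db = 1.4810
dE = sqrt((-1.1850)^2 + (-5.4540)^2 + 1.4810^2) = 5.7744


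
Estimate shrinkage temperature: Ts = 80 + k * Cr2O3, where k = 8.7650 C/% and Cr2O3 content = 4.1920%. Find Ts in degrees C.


Formula: Ts = 80 + k * Cr2O3
Substituting: Ts = 80 + 8.7650 * 4.1920
Result: 116.7429 C


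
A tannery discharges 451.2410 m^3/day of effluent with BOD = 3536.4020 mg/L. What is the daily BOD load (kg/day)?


Formula: BOD_load = volume * conc / 1000
Substituting: BOD_load = 451.2410 * 3536.4020 / 1000
Result: 1595.7696 kg/day


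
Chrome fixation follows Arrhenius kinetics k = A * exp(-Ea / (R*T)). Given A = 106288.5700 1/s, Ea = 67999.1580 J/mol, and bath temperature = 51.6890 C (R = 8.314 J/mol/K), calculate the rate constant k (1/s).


T_K = T_C + 273.15 = 51.6890 + 273.15 = 324.8390 K
exponent = -Ea / (R * T_K) = -67999.1580 / (8.314 * 324.8390) = -25.1782
k = A * exp(exponent) = 106288.5700 * exp(-25.1782) = 1.2351e-06 1/s


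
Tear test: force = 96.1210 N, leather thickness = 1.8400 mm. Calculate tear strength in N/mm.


Formula: Tear strength = force / thickness
Substituting: Tear strength = 96.1210 / 1.8400
Result: 52.2397 N/mm


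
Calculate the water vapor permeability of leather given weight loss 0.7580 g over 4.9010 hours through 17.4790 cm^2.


Formula: WVP = loss / (area * time)
Substituting: WVP = 0.7580 / (17.4790 * 4.9010)
Result: 0.00884846 g/(cm^2*hr)


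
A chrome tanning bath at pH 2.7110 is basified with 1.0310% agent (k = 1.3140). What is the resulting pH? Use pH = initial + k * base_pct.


Formula: pH_final = pH_initial + k * base_pct
Substituting: pH_final = 2.7110 + 1.3140 * 1.0310
Result: 4.0657


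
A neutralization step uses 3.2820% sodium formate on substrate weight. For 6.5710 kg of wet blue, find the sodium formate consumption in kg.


Formula: Neutralizer = substrate * pct / 100
Substituting: Neutralizer = 6.5710 * 3.2820 / 100
Result: 0.2157 kg


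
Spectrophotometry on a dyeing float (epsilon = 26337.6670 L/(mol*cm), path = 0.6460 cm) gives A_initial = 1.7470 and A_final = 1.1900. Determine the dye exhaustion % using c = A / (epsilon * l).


c_initial = A_i / (epsilon * l) = 1.7470 / (26337.6670 * 0.6460) = 1.0268e-04 mol/L
c_final = A_f / (epsilon * l) = 1.1900 / (26337.6670 * 0.6460) = 6.9942e-05 mol/L
Exhaustion = (c_initial - c_final) / c_initial * 100 = (1.0268e-04 - 6.9942e-05) / 1.0268e-04 * 100 = 31.8832 %


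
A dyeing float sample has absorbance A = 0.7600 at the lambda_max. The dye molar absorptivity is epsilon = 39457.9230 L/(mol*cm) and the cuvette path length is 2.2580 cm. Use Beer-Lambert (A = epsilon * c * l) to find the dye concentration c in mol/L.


Formula: c = A / (epsilon * l)
Substituting: c = 0.7600 / (39457.9230 * 2.2580)
Result: 8.5301e-06 mol/L


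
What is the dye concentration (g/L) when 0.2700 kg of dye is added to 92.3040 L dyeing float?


Formula: Conc = dye_mass(kg) / volume(L) * 1000
Substituting: Conc = 0.2700 / 92.3040 * 1000
Result: 2.9251 g/L


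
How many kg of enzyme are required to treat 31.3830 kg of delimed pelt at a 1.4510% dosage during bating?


Formula: Enzyme = substrate * pct / 100
Substituting: Enzyme = 31.3830 * 1.4510 / 100
Result: 0.4554 kg


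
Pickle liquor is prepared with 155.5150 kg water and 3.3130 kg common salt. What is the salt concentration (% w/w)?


Formula: Conc = salt / (water + salt) * 100
Substituting: Conc = 3.3130 / (155.5150 + 3.3130) * 100
Result: 2.0859 %


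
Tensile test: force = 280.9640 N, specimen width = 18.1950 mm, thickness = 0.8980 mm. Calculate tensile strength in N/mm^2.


Formula: TS = force / (width * thickness)
Substituting: TS = 280.9640 / (18.1950 * 0.8980)
Result: 17.1958 N/mm^2


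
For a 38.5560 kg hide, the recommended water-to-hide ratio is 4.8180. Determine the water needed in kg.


Formula: Water = hide_weight * ratio
Substituting: Water = 38.5560 * 4.8180
Result: 185.7628 kg


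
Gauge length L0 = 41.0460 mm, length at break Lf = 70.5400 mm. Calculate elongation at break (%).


Formula: Elongation = (Lf - L0) / L0 * 100
Substituting: Elongation = (70.5400 - 41.0460) / 41.0460 * 100
Result: 71.8560 %


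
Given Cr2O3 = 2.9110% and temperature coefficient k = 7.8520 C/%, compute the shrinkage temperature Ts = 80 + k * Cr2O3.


Formula: Ts = 80 + k * Cr2O3
Substituting: Ts = 80 + 7.8520 * 2.9110
Result: 102.8572 C


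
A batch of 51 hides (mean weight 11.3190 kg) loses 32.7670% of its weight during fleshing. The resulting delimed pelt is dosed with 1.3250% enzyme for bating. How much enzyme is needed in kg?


Total_raw = N * avg_wt = 51 * 11.3190 = 577.2690 kg
Substrate = Total_raw * (1 - loss/100) = 577.2690 * (1 - 32.7670/100) = 388.1153 kg
Enzyme = Substrate * pct / 100 = 388.1153 * 1.3250 / 100 = 5.1425 kg


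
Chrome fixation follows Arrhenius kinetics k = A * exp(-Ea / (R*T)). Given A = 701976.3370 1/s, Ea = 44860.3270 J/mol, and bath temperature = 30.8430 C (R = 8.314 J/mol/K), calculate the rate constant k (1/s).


T_K = T_C + 273.15 = 30.8430 + 273.15 = 303.9930 K
exponent = -Ea / (R * T_K) = -44860.3270 / (8.314 * 303.9930) = -17.7496
k = A * exp(exponent) = 701976.3370 * exp(-17.7496) = 0.013733 1/s


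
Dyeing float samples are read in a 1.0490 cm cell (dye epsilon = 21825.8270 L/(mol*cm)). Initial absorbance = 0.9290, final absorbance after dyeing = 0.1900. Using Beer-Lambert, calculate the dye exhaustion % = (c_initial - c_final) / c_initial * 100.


c_initial = A_i / (epsilon * l) = 0.9290 / (21825.8270 * 1.0490) = 4.0576e-05 mol/L
c_final = A_f / (epsilon * l) = 0.1900 / (21825.8270 * 1.0490) = 8.2986e-06 mol/L
Exhaustion = (c_initial - c_final) / c_initial * 100 = (4.0576e-05 - 8.2986e-06) / 4.0576e-05 * 100 = 79.5479 %


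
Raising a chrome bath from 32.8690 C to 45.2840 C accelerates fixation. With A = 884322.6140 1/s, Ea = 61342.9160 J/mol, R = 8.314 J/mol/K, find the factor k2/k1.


T1 = 32.8690 + 273.15 = 306.0190 K; T2 = 45.2840 + 273.15 = 318.4340 K
k1 = A * exp(-Ea/(R*T1)) = 884322.6140 * exp(-61342.9160/(8.314*306.0190)) = 2.9892e-05 1/s
k2 = A * exp(-Ea/(R*T2)) = 884322.6140 * exp(-61342.9160/(8.314*318.4340)) = 7.6525e-05 1/s
k2/k1 = 7.6525e-05 / 2.9892e-05 = 2.5600


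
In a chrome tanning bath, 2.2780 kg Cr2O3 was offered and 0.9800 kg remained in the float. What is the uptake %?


Formula: Uptake = (offered - residual) / offered * 100
Substituting: Uptake = (2.2780 - 0.9800) / 2.2780 * 100
Result: 56.9798 %


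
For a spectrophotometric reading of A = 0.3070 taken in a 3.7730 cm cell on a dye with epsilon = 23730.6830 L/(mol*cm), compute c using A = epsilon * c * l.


Formula: c = A / (epsilon * l)
Substituting: c = 0.3070 / (23730.6830 * 3.7730)
Result: 3.4288e-06 mol/L


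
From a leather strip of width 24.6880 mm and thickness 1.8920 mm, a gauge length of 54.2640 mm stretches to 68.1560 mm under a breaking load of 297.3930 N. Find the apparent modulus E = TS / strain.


TS = F / (w * t) = 297.3930 / (24.6880 * 1.8920) = 6.3668 N/mm^2
strain = (Lf - L0) / L0 = (68.1560 - 54.2640) / 54.2640 = 0.2560
E = TS / strain = 6.3668 / 0.2560 = 24.8697 N/mm^2


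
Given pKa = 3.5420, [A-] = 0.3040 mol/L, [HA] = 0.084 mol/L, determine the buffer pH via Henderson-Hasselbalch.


ratio = [A-] / [HA] = 0.3040 / 0.084 = 3.6190
log10(ratio) = 0.5586
pH = pKa + log10(ratio) = 3.5420 + 0.5586 = 4.1006


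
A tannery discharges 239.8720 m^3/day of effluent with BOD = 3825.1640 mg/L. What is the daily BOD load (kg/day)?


Formula: BOD_load = volume * conc / 1000
Substituting: BOD_load = 239.8720 * 3825.1640 / 1000
Result: 917.5497 kg/day


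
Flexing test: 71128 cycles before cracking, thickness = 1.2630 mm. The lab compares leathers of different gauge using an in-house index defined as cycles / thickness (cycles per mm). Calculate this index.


Formula: Index = cycles / thickness
Substituting: Index = 71128 / 1.2630
Result: 56316.7063 cycles/mm


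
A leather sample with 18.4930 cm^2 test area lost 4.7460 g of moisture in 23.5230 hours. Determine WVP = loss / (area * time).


Formula: WVP = loss / (area * time)
Substituting: WVP = 4.7460 / (18.4930 * 23.5230)
Result: 0.0109101 g/(cm^2*hr)


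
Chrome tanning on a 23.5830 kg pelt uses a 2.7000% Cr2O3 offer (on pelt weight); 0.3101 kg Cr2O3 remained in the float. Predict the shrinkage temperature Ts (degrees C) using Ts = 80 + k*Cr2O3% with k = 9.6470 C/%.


Offered = pelt * offer_pct / 100 = 23.5830 * 2.7000 / 100 = 0.6367 kg
Uptake = offered - residual = 0.6367 - 0.3101 = 0.3266 kg
Cr2O3% on pelt = uptake / pelt * 100 = 0.3266 / 23.5830 * 100 = 1.3851 %
Ts = 80 + k * Cr2O3% = 80 + 9.6470 * 1.3851 = 93.3618 C


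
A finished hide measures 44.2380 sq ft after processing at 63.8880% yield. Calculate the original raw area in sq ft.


Formula: raw = finished * 100 / yield
Substituting: raw = 44.2380 * 100 / 63.8880
Result: 69.2431 sq ft


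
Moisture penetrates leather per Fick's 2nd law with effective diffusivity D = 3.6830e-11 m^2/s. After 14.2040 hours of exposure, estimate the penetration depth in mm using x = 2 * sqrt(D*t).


t = 14.2040 hr * 3600 = 51134.4000 s
D * t = 3.6830e-11 * 51134.4000 = 1.8833e-06
x = 2 * sqrt(D*t) = 2 * sqrt(1.8833e-06) = 0.00274465 m = 2.7447 mm


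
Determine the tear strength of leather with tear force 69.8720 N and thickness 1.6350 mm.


Formula: Tear strength = force / thickness
Substituting: Tear strength = 69.8720 / 1.6350
Result: 42.7352 N/mm


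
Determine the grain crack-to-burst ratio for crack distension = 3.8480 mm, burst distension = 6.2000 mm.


Formula: Ratio = crack / burst
Substituting: Ratio = 3.8480 / 6.2000
Result: 0.6206


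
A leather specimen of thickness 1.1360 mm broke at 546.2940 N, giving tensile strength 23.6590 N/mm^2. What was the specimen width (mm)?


Formula: w = F / (TS * t)
Substituting: w = 546.2940 / (23.6590 * 1.1360)
Result: 20.3260 mm


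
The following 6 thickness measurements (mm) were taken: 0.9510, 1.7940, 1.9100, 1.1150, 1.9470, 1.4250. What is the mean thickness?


Formula: Average = sum / n
Substituting: Average = 9.1420 / 6
Result: 1.5237 mm


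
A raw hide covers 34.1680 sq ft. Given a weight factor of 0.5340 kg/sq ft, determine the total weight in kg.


Formula: Weight = area * weight_per_sqft
Substituting: Weight = 34.1680 * 0.5340
Result: 18.2457 kg


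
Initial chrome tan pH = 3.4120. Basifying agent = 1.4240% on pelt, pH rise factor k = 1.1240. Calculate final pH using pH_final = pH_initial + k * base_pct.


Formula: pH_final = pH_initial + k * base_pct
Substituting: pH_final = 3.4120 + 1.1240 * 1.4240
Result: 5.0126


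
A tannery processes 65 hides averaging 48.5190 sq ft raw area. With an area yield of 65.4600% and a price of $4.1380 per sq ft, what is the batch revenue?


Raw_total = N * avg_area = 65 * 48.5190 = 3153.7350 sq ft
Finished = Raw_total * yield / 100 = 3153.7350 * 65.4600 / 100 = 2064.4349 sq ft
Value = Finished * price = 2064.4349 * 4.1380 = 8542.6317 $


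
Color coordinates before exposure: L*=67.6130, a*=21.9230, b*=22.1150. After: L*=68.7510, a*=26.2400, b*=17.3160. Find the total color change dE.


dL = 1.1380, da = 4.3170, db = -4.7990
dE = sqrt(1.1380^2 + 4.3170^2 + (-4.7990)^2) = 6.5545


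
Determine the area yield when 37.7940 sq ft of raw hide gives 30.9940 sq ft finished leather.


Formula: Yield = finished / raw * 100
Substituting: Yield = 30.9940 / 37.7940 * 100
Result: 82.0077 %


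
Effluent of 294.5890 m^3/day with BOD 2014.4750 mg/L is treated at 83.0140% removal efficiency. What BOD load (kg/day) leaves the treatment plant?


Load_in = volume * conc / 1000 = 294.5890 * 2014.4750 / 1000 = 593.4422 kg/day
Removed = Load_in * eff / 100 = 593.4422 * 83.0140 / 100 = 492.6401 kg/day
Load_out = Load_in - Removed = 593.4422 - 492.6401 = 100.8021 kg/day


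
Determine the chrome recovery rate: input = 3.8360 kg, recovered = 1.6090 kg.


Formula: Recovery = recovered / input * 100
Substituting: Recovery = 1.6090 / 3.8360 * 100
Result: 41.9447 %


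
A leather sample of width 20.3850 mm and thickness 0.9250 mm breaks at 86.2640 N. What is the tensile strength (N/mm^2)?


Formula: TS = force / (width * thickness)
Substituting: TS = 86.2640 / (20.3850 * 0.9250)
Result: 4.5749 N/mm^2


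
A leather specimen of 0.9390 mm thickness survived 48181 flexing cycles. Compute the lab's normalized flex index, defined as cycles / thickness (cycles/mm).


Formula: Index = cycles / thickness
Substituting: Index = 48181 / 0.9390
Result: 51310.9691 cycles/mm


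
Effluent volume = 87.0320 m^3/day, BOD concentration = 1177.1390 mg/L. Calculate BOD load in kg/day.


Formula: BOD_load = volume * conc / 1000
Substituting: BOD_load = 87.0320 * 1177.1390 / 1000
Result: 102.4488 kg/day


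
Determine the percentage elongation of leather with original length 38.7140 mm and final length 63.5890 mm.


Formula: Elongation = (Lf - L0) / L0 * 100
Substituting: Elongation = (63.5890 - 38.7140) / 38.7140 * 100
Result: 64.2532 %


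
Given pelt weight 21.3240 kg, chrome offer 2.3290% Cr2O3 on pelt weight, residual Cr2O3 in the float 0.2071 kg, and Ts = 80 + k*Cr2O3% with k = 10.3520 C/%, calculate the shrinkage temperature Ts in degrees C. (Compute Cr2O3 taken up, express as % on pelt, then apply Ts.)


Offered = pelt * offer_pct / 100 = 21.3240 * 2.3290 / 100 = 0.4966 kg
Uptake = offered - residual = 0.4966 - 0.2071 = 0.2895 kg
Cr2O3% on pelt = uptake / pelt * 100 = 0.2895 / 21.3240 * 100 = 1.3578 %
Ts = 80 + k * Cr2O3% = 80 + 10.3520 * 1.3578 = 94.0559 C


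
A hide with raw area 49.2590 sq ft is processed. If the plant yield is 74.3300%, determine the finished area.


Formula: finished = raw * yield / 100
Substituting: finished = 49.2590 * 74.3300 / 100
Result: 36.6142 sq ft


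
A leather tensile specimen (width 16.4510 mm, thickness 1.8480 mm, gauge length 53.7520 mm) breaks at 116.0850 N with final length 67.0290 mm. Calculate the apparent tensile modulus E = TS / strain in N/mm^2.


TS = F / (w * t) = 116.0850 / (16.4510 * 1.8480) = 3.8184 N/mm^2
strain = (Lf - L0) / L0 = (67.0290 - 53.7520) / 53.7520 = 0.2470
E = TS / strain = 3.8184 / 0.2470 = 15.4588 N/mm^2


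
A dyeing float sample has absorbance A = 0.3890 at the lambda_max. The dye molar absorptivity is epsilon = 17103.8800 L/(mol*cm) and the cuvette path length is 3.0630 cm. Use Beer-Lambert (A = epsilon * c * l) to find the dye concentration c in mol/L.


Formula: c = A / (epsilon * l)
Substituting: c = 0.3890 / (17103.8800 * 3.0630)
Result: 7.4252e-06 mol/L


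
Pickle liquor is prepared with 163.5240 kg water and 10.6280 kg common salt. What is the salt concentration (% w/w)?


Formula: Conc = salt / (water + salt) * 100
Substituting: Conc = 10.6280 / (163.5240 + 10.6280) * 100
Result: 6.1027 %


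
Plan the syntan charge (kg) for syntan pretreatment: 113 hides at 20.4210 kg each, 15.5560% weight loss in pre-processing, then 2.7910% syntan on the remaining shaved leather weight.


Total_raw = N * avg_wt = 113 * 20.4210 = 2307.5730 kg
Substrate = Total_raw * (1 - loss/100) = 2307.5730 * (1 - 15.5560/100) = 1948.6069 kg
Syntan = Substrate * pct / 100 = 1948.6069 * 2.7910 / 100 = 54.3856 kg


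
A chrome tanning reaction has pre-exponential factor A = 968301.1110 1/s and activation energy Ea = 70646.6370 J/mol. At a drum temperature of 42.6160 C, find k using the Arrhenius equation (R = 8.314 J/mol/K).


T_K = T_C + 273.15 = 42.6160 + 273.15 = 315.7660 K
exponent = -Ea / (R * T_K) = -70646.6370 / (8.314 * 315.7660) = -26.9101
k = A * exp(exponent) = 968301.1110 * exp(-26.9101) = 1.9910e-06 1/s


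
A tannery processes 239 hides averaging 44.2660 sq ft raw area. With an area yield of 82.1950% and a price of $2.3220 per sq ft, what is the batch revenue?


Raw_total = N * avg_area = 239 * 44.2660 = 10579.5740 sq ft
Finished = Raw_total * yield / 100 = 10579.5740 * 82.1950 / 100 = 8695.8808 sq ft
Value = Finished * price = 8695.8808 * 2.3220 = 20191.8353 $


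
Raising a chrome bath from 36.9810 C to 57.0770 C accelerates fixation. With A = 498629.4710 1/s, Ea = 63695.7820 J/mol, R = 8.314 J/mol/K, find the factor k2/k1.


T1 = 36.9810 + 273.15 = 310.1310 K; T2 = 57.0770 + 273.15 = 330.2270 K
k1 = A * exp(-Ea/(R*T1)) = 498629.4710 * exp(-63695.7820/(8.314*310.1310)) = 9.3166e-06 1/s
k2 = A * exp(-Ea/(R*T2)) = 498629.4710 * exp(-63695.7820/(8.314*330.2270)) = 4.1893e-05 1/s
k2/k1 = 4.1893e-05 / 9.3166e-06 = 4.4966


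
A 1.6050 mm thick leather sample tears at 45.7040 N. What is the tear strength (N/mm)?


Formula: Tear strength = force / thickness
Substituting: Tear strength = 45.7040 / 1.6050
Result: 28.4760 N/mm


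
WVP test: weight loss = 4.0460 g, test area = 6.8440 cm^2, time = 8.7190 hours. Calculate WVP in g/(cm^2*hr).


Formula: WVP = loss / (area * time)
Substituting: WVP = 4.0460 / (6.8440 * 8.7190)
Result: 0.067803 g/(cm^2*hr)


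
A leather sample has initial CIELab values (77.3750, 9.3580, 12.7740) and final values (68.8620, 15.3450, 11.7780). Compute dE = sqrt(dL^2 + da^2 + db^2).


dL = -8.5130, da = 5.9870, db = -0.9960
dE = sqrt((-8.5130)^2 + 5.9870^2 + (-0.9960)^2) = 10.4550


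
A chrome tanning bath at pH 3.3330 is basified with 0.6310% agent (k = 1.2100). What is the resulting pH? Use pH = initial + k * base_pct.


Formula: pH_final = pH_initial + k * base_pct
Substituting: pH_final = 3.3330 + 1.2100 * 0.6310
Result: 4.0965


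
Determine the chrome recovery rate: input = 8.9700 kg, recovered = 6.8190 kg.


Formula: Recovery = recovered / input * 100
Substituting: Recovery = 6.8190 / 8.9700 * 100
Result: 76.0201 %


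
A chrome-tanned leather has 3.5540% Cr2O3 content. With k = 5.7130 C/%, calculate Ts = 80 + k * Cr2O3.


Formula: Ts = 80 + k * Cr2O3
Substituting: Ts = 80 + 5.7130 * 3.5540
Result: 100.3040 C


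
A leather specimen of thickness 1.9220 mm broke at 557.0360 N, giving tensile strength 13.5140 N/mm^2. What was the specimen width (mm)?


Formula: w = F / (TS * t)
Substituting: w = 557.0360 / (13.5140 * 1.9220)
Result: 21.4460 mm


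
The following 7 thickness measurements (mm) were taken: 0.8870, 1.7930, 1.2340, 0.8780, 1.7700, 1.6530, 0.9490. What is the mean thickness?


Formula: Average = sum / n
Substituting: Average = 9.1640 / 7
Result: 1.3091 mm


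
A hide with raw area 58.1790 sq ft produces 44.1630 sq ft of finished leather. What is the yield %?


Formula: Yield = finished / raw * 100
Substituting: Yield = 44.1630 / 58.1790 * 100
Result: 75.9088 %


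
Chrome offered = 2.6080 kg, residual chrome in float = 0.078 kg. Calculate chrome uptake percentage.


Formula: Uptake = (offered - residual) / offered * 100
Substituting: Uptake = (2.6080 - 0.078) / 2.6080 * 100
Result: 97.0092 %


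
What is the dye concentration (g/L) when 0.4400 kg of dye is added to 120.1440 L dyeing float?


Formula: Conc = dye_mass(kg) / volume(L) * 1000
Substituting: Conc = 0.4400 / 120.1440 * 1000
Result: 3.6623 g/L


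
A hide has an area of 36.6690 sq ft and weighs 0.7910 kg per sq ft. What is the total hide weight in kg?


Formula: Weight = area * weight_per_sqft
Substituting: Weight = 36.6690 * 0.7910
Result: 29.0052 kg


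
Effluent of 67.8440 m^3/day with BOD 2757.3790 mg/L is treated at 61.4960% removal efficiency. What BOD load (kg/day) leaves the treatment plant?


Load_in = volume * conc / 1000 = 67.8440 * 2757.3790 / 1000 = 187.0716 kg/day
Removed = Load_in * eff / 100 = 187.0716 * 61.4960 / 100 = 115.0416 kg/day
Load_out = Load_in - Removed = 187.0716 - 115.0416 = 72.0301 kg/day


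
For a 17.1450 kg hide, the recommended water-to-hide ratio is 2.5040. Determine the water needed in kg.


Formula: Water = hide_weight * ratio
Substituting: Water = 17.1450 * 2.5040
Result: 42.9311 kg


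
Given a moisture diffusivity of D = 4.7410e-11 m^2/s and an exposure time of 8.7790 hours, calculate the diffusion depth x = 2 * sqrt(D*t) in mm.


t = 8.7790 hr * 3600 = 31604.4000 s
D * t = 4.7410e-11 * 31604.4000 = 1.4984e-06
x = 2 * sqrt(D*t) = 2 * sqrt(1.4984e-06) = 0.00244815 m = 2.4482 mm


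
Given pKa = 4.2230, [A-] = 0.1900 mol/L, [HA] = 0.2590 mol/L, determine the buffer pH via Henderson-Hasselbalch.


ratio = [A-] / [HA] = 0.1900 / 0.2590 = 0.7336
log10(ratio) = -0.1345
pH = pKa + log10(ratio) = 4.2230 - 0.1345 = 4.0885


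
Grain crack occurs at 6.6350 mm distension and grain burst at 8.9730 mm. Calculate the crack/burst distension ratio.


Formula: Ratio = crack / burst
Substituting: Ratio = 6.6350 / 8.9730
Result: 0.7394


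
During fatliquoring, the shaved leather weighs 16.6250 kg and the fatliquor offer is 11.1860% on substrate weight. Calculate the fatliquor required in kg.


Formula: Fat = substrate * pct / 100
Substituting: Fat = 16.6250 * 11.1860 / 100
Result: 1.8597 kg


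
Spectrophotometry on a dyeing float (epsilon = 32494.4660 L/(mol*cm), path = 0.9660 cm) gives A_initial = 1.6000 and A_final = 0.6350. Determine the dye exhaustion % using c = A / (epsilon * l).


c_initial = A_i / (epsilon * l) = 1.6000 / (32494.4660 * 0.9660) = 5.0972e-05 mol/L
c_final = A_f / (epsilon * l) = 0.6350 / (32494.4660 * 0.9660) = 2.0230e-05 mol/L
Exhaustion = (c_initial - c_final) / c_initial * 100 = (5.0972e-05 - 2.0230e-05) / 5.0972e-05 * 100 = 60.3125 %


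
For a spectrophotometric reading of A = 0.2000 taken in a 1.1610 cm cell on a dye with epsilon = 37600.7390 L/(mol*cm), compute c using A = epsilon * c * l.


Formula: c = A / (epsilon * l)
Substituting: c = 0.2000 / (37600.7390 * 1.1610)
Result: 4.5814e-06 mol/L


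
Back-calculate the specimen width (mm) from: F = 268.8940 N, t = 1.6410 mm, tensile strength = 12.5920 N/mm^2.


Formula: w = F / (TS * t)
Substituting: w = 268.8940 / (12.5920 * 1.6410)
Result: 13.0130 mm


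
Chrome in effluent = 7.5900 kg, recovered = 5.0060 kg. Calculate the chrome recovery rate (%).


Formula: Recovery = recovered / input * 100
Substituting: Recovery = 5.0060 / 7.5900 * 100
Result: 65.9552 %


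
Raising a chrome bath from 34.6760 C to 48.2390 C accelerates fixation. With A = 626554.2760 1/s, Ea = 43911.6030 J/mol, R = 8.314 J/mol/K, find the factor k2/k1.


T1 = 34.6760 + 273.15 = 307.8260 K; T2 = 48.2390 + 273.15 = 321.3890 K
k1 = A * exp(-Ea/(R*T1)) = 626554.2760 * exp(-43911.6030/(8.314*307.8260)) = 0.0221503 1/s
k2 = A * exp(-Ea/(R*T2)) = 626554.2760 * exp(-43911.6030/(8.314*321.3890)) = 0.0456926 1/s
k2/k1 = 0.0456926 / 0.0221503 = 2.0628


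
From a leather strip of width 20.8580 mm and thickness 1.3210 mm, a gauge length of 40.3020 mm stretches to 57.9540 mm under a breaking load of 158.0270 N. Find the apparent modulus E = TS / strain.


TS = F / (w * t) = 158.0270 / (20.8580 * 1.3210) = 5.7353 N/mm^2
strain = (Lf - L0) / L0 = (57.9540 - 40.3020) / 40.3020 = 0.4380
E = TS / strain = 5.7353 / 0.4380 = 13.0945 N/mm^2


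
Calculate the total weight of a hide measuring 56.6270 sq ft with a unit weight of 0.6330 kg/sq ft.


Formula: Weight = area * weight_per_sqft
Substituting: Weight = 56.6270 * 0.6330
Result: 35.8449 kg


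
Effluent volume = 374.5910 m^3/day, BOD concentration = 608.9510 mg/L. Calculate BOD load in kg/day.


Formula: BOD_load = volume * conc / 1000
Substituting: BOD_load = 374.5910 * 608.9510 / 1000
Result: 228.1076 kg/day


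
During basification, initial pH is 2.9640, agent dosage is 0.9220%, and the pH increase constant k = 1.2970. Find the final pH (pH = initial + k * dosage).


Formula: pH_final = pH_initial + k * base_pct
Substituting: pH_final = 2.9640 + 1.2970 * 0.9220
Result: 4.1598


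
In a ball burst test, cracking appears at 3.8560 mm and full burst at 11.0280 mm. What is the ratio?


Formula: Ratio = crack / burst
Substituting: Ratio = 3.8560 / 11.0280
Result: 0.3497
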